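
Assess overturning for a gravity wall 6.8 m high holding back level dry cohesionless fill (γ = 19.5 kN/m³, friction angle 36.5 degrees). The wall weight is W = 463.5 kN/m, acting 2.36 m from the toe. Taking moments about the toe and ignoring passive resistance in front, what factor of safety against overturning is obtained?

K_a = tan²(45° − 36.5°/2) = 0.2541.
P_a = ½K_aγH² = 0.5×0.2541×19.5×6.8² = 114.5 kN/m, acting at H/3 = 2.267 m above the base.
Overturning moment M_o = P_a × H/3 = 114.5 × 2.267 = 259.6.
Resisting moment M_r = W × 2.36 = 463.5 × 2.36 = 1094.
FS_overturning = M_r/M_o = 1094/259.6 = 4.213.

4.21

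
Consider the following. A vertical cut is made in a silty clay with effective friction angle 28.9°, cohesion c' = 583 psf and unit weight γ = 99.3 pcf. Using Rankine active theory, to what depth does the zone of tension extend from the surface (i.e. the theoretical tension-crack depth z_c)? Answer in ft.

K_a = tan²(45° − 28.9°/2) = 0.3484; √K_a = 0.5902.
The active pressure is zero where K_a γ z = 2c√K_a, so z_c = 2c/(γ√K_a) = 2×583/(99.3×0.5902) = 19.89 ft.

19.9 ft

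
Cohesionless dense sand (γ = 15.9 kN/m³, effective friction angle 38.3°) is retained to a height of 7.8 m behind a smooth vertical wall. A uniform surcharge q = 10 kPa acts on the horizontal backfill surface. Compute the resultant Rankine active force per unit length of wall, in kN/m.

K_a = tan²(45° − φ/2) = 0.2347.
Soil triangle: ½ K_a γ H² = 0.5×0.2347×15.9×7.8² = 113.5 kN/m.
Surcharge rectangle: K_a q H = 0.2347×10×7.8 = 18.31 kN/m.
Total = 113.5 + 18.31 = 131.8 kN/m.

132 kN/m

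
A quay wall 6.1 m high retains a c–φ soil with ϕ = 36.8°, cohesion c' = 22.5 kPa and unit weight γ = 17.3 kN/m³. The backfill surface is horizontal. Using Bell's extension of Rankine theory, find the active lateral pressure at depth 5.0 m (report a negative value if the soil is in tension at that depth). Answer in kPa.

-0.843 kPa

K_a = (1 − sin φ)/(1 + sin φ) = 0.2508.
σ_a = K_a γ z − 2c√K_a = 0.2508×17.3×5.0 − 2×22.5×0.5008 = -0.8433 kPa.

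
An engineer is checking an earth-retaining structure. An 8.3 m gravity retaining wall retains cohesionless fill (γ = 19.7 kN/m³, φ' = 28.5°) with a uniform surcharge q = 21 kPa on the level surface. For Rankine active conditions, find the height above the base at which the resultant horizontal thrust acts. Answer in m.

K_a = 0.3540.
Triangular part P₁ = ½K_aγH² = 240.2 at H/3 = 2.767 m; rectangular part P₂ = K_a q H = 61.69 at H/2 = 4.150 m.
ȳ = (P₁·2.767 + P₂·4.150)/(P₁+P₂) = 3.049 m.

3.05 m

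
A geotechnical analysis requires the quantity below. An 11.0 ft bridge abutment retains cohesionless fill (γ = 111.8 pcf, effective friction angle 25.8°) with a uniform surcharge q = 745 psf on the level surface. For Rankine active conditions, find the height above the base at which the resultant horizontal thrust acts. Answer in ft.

K_a = 0.3935.
Triangular part P₁ = ½K_aγH² = 2662 at H/3 = 3.667 ft; rectangular part P₂ = K_a q H = 3225 at H/2 = 5.500 ft.
ȳ = (P₁·3.667 + P₂·5.500)/(P₁+P₂) = 4.671 ft.

4.67 ft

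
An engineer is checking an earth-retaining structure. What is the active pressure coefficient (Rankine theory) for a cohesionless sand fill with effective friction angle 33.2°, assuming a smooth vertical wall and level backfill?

0.292

K_a = tan²(45° − φ/2) = tan²(28.40°) = 0.2924.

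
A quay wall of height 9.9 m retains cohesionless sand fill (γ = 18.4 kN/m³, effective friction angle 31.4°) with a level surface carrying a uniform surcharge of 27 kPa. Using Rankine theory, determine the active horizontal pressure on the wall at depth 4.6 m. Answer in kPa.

35.2 kPa

K_a = (1 − sin φ)/(1 + sin φ) = 0.3149.
σ_v = γz + q = 18.4 × 4.6 + 27 = 111.6 kPa.
σ_h = K_a σ_v = 0.3149 × 111.6 = 35.16 kPa.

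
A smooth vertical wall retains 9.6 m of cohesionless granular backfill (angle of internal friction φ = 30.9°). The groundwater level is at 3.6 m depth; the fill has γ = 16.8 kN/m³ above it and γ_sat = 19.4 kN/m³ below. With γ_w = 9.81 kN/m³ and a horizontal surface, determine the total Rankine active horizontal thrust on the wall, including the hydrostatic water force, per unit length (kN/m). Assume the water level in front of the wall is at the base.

K_a = tan²(45° − φ/2) = 0.3214.
γ' = 19.4 − 9.81 = 9.590 kN/m³. Depth below WT = 6.0 m.
σ'_h at WT = K_a γ d_w = 19.44 kPa; at base = 19.44 + K_a γ' × 6.0 = 37.93 kPa.
P₁ (0–3.6 m) = ½×19.44×3.6 = 34.99. P₂ (3.6–9.6 m) = ½(19.44+37.93)×6.0 = 172.1.
P_w = ½ γ_w h₂² = 0.5×9.81×6.0² = 176.6. Total = 34.99+172.1+176.6 = 383.7 kN/m.

384 kN/m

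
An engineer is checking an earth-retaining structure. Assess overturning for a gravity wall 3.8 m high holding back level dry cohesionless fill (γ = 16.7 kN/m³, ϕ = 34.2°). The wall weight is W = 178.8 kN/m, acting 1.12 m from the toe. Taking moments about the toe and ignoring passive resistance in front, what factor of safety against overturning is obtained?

4.68

K_a = tan²(45° − 34.2°/2) = 0.2803.
P_a = ½K_aγH² = 0.5×0.2803×16.7×3.8² = 33.80 kN/m, acting at H/3 = 1.267 m above the base.
Overturning moment M_o = P_a × H/3 = 33.80 × 1.267 = 42.82.
Resisting moment M_r = W × 1.12 = 178.8 × 1.12 = 200.3.
FS_overturning = M_r/M_o = 200.3/42.82 = 4.677.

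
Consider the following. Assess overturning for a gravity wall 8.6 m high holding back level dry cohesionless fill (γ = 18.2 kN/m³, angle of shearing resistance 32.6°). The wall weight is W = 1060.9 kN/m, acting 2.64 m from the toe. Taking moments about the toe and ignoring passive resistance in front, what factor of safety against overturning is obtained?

K_a = tan²(45° − 32.6°/2) = 0.2997.
P_a = ½K_aγH² = 0.5×0.2997×18.2×8.6² = 201.7 kN/m, acting at H/3 = 2.867 m above the base.
Overturning moment M_o = P_a × H/3 = 201.7 × 2.867 = 578.3.
Resisting moment M_r = W × 2.64 = 1060.9 × 2.64 = 2801.
FS_overturning = M_r/M_o = 2801/578.3 = 4.843.

4.84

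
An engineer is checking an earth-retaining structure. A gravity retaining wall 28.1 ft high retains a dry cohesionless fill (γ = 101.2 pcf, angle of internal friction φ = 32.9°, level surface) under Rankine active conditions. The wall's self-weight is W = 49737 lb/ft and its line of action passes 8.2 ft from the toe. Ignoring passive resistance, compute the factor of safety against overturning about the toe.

3.68

K_a = tan²(45° − 32.9°/2) = 0.2960.
P_a = ½K_aγH² = 0.5×0.2960×101.2×28.1² = 11830 lb/ft, acting at H/3 = 9.367 ft above the base.
Overturning moment M_o = P_a × H/3 = 11830 × 9.367 = 110800.
Resisting moment M_r = W × 8.2 = 49737 × 8.2 = 407800.
FS_overturning = M_r/M_o = 407800/110800 = 3.681.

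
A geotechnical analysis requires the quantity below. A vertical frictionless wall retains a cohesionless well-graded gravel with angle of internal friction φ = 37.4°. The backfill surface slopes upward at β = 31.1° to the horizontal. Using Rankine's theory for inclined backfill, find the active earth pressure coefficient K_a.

K_a = cos β · (cos β − √(cos²β − cos²φ)) / (cos β + √(cos²β − cos²φ)).
cos β = 0.8563, cos φ = 0.7944, √(cos²β − cos²φ) = 0.3195.
K_a = 0.8563 × (0.8563 − 0.3195)/(0.8563 + 0.3195) = 0.3909.

0.391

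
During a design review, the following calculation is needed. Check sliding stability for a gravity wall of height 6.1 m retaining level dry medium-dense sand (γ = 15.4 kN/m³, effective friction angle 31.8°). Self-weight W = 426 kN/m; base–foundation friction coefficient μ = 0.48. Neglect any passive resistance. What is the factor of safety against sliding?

2.30

K_a = tan²(45° − 31.8°/2) = 0.3098.
P_a = ½K_aγH² = 0.5×0.3098×15.4×6.1² = 88.76 kN/m, acting at H/3 = 2.033 m above the base.
FS_sliding = μW / P_a = 0.48×426 / 88.76 = 2.304.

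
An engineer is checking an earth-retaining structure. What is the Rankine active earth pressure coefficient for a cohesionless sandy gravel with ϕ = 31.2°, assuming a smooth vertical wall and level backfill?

K_a = tan²(45° − φ/2) = tan²(29.40°) = 0.3175.

0.317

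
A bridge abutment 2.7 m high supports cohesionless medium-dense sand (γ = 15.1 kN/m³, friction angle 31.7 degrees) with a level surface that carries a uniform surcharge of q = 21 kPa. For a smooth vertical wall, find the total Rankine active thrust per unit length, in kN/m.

K_a = tan²(45° − φ/2) = 0.3111.
Soil triangle: ½ K_a γ H² = 0.5×0.3111×15.1×2.7² = 17.12 kN/m.
Surcharge rectangle: K_a q H = 0.3111×21×2.7 = 17.64 kN/m.
Total = 17.12 + 17.64 = 34.76 kN/m.

34.8 kN/m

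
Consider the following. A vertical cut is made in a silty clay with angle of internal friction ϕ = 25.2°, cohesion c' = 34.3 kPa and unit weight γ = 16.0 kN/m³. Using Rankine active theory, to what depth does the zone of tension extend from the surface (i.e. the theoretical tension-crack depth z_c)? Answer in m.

6.76 m

K_a = tan²(45° − 25.2°/2) = 0.4027; √K_a = 0.6346.
The active pressure is zero where K_a γ z = 2c√K_a, so z_c = 2c/(γ√K_a) = 2×34.3/(16.0×0.6346) = 6.756 m.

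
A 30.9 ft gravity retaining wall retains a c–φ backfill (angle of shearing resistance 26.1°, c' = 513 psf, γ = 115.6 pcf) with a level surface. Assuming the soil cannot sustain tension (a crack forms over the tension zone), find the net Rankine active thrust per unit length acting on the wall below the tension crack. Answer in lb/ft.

K_a = 0.3889; √K_a = 0.6237.
Tension-crack depth z_c = 2c/(γ√K_a) = 2×513/(115.6×0.6237) = 14.23 ft.
σ_a at base = K_a γ H − 2c√K_a = 0.3889×115.6×30.9 − 2×513×0.6237 = 749.5 psf.
P_a = ½ × 749.5 × (H − z_c) = 0.5×749.5×16.67 = 6246 lb/ft.

6250 lb/ft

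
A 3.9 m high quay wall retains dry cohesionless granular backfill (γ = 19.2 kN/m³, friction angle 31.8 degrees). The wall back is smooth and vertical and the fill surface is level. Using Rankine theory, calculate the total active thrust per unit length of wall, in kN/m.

K_a = tan²(45° − φ/2) = 0.3098.
P_a = ½ K_a γ H² = 0.5 × 0.3098 × 19.2 × 3.9² = 45.24 kN/m.

45.2 kN/m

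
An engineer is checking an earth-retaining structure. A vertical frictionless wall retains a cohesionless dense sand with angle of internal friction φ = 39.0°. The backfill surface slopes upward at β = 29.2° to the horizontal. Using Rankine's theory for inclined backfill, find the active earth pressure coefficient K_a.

0.327

K_a = cos β · (cos β − √(cos²β − cos²φ)) / (cos β + √(cos²β − cos²φ)).
cos β = 0.8729, cos φ = 0.7771, √(cos²β − cos²φ) = 0.3975.
K_a = 0.8729 × (0.8729 − 0.3975)/(0.8729 + 0.3975) = 0.3266.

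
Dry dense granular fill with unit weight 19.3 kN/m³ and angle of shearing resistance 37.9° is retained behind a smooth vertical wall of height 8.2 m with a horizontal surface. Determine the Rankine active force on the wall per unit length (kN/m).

K_a = tan²(45° − φ/2) = 0.2389.
P_a = ½ K_a γ H² = 0.5 × 0.2389 × 19.3 × 8.2² = 155.0 kN/m.

155 kN/m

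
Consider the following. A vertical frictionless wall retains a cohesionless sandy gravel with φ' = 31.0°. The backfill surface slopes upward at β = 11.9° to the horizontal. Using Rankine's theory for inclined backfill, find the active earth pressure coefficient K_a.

K_a = cos β · (cos β − √(cos²β − cos²φ)) / (cos β + √(cos²β − cos²φ)).
cos β = 0.9785, cos φ = 0.8572, √(cos²β − cos²φ) = 0.4720.
K_a = 0.9785 × (0.9785 − 0.4720)/(0.9785 + 0.4720) = 0.3417.

0.342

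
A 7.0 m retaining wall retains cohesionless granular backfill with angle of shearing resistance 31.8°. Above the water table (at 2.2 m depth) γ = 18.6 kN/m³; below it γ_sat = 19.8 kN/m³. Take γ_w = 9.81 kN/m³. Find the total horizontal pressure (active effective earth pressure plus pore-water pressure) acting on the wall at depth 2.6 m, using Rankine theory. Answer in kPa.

17.8 kPa

K_a = (1 − sin φ)/(1 + sin φ) = 0.3098.
γ' = 19.8 − 9.81 = 9.990 kN/m³.
Effective vertical stress at 2.6 m: σ'_v = 18.6×2.2 + 9.990×0.400 = 44.92 kPa.
σ'_h = K_a σ'_v = 0.3098 × 44.92 = 13.91 kPa; u = γ_w × 0.400 = 3.924 kPa.
Total σ_h = 13.91 + 3.924 = 17.84 kPa.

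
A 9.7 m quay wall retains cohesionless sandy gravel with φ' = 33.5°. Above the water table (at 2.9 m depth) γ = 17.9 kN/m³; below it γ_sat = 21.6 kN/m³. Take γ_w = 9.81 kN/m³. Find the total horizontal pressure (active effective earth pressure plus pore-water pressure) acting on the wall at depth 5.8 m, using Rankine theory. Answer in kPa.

K_a = (1 − sin φ)/(1 + sin φ) = 0.2887.
γ' = 21.6 − 9.81 = 11.79 kN/m³.
Effective vertical stress at 5.8 m: σ'_v = 17.9×2.9 + 11.79×2.90 = 86.10 kPa.
σ'_h = K_a σ'_v = 0.2887 × 86.10 = 24.86 kPa; u = γ_w × 2.90 = 28.45 kPa.
Total σ_h = 24.86 + 28.45 = 53.31 kPa.

53.3 kPa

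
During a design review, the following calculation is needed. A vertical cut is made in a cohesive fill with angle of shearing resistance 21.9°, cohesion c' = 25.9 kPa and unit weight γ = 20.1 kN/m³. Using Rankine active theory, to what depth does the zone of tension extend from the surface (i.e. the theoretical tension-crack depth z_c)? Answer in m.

K_a = tan²(45° − 21.9°/2) = 0.4567; √K_a = 0.6758.
The active pressure is zero where K_a γ z = 2c√K_a, so z_c = 2c/(γ√K_a) = 2×25.9/(20.1×0.6758) = 3.814 m.

3.81 m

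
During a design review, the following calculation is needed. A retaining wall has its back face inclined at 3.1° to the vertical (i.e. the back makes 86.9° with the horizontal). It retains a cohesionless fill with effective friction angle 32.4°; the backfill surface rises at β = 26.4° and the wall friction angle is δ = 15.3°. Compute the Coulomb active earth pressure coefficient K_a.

0.477

K_a = sin²(α+φ) / [sin²α · sin(α−δ) · (1 + √{sin(φ+δ)sin(φ−β) / (sin(α−δ)sin(α+β))})²].
With α = 86.9°, φ = 32.4°, δ = 15.3°, β = 26.4°: K_a = 0.4772.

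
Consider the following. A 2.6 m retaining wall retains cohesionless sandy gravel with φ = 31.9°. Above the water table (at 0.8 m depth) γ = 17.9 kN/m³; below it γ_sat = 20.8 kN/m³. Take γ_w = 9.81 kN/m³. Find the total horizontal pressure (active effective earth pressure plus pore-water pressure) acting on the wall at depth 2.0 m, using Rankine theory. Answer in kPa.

K_a = (1 − sin φ)/(1 + sin φ) = 0.3085.
γ' = 20.8 − 9.81 = 10.99 kN/m³.
Effective vertical stress at 2.0 m: σ'_v = 17.9×0.8 + 10.99×1.20 = 27.51 kPa.
σ'_h = K_a σ'_v = 0.3085 × 27.51 = 8.487 kPa; u = γ_w × 1.20 = 11.77 kPa.
Total σ_h = 8.487 + 11.77 = 20.26 kPa.

20.3 kPa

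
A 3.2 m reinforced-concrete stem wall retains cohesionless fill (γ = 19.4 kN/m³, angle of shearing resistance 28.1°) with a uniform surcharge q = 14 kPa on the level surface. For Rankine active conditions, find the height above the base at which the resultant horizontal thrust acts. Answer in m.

K_a = 0.3596.
Triangular part P₁ = ½K_aγH² = 35.72 at H/3 = 1.067 m; rectangular part P₂ = K_a q H = 16.11 at H/2 = 1.600 m.
ȳ = (P₁·1.067 + P₂·1.600)/(P₁+P₂) = 1.232 m.

1.23 m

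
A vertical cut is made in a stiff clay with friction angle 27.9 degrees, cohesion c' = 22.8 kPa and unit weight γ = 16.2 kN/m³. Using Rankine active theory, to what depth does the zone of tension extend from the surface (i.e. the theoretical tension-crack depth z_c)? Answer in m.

K_a = tan²(45° − 27.9°/2) = 0.3625; √K_a = 0.6020.
The active pressure is zero where K_a γ z = 2c√K_a, so z_c = 2c/(γ√K_a) = 2×22.8/(16.2×0.6020) = 4.675 m.

4.68 m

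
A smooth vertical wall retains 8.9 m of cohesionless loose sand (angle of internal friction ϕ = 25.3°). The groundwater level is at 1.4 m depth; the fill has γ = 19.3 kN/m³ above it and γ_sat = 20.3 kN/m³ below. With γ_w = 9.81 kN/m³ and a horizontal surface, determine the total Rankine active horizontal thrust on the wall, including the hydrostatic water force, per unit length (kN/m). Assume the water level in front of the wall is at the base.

483 kN/m

K_a = tan²(45° − φ/2) = 0.4012.
γ' = 20.3 − 9.81 = 10.49 kN/m³. Depth below WT = 7.5 m.
σ'_h at WT = K_a γ d_w = 10.84 kPa; at base = 10.84 + K_a γ' × 7.5 = 42.40 kPa.
P₁ (0–1.4 m) = ½×10.84×1.4 = 7.588. P₂ (1.4–8.9 m) = ½(10.84+42.40)×7.5 = 199.7.
P_w = ½ γ_w h₂² = 0.5×9.81×7.5² = 275.9. Total = 7.588+199.7+275.9 = 483.2 kN/m.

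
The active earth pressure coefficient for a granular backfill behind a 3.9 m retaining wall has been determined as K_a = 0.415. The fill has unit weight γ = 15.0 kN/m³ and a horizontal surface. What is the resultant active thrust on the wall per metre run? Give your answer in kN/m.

P = ½ K_a γ H² = 0.5 × 0.415 × 15.0 × 3.9² = 47.34 kN/m.

47.3 kN/m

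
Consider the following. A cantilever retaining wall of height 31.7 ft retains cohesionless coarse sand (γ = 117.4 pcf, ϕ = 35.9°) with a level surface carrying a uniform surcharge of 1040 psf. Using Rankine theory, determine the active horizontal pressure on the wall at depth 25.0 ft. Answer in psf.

1040 psf

K_a = (1 − sin φ)/(1 + sin φ) = 0.2607.
σ_v = γz + q = 117.4 × 25.0 + 1040 = 3975 psf.
σ_h = K_a σ_v = 0.2607 × 3975 = 1036 psf.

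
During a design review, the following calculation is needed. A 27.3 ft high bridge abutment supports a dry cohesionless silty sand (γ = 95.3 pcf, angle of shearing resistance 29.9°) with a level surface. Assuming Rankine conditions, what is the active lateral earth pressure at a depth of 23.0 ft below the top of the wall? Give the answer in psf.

734 psf

K_a = (1 − sin φ)/(1 + sin φ) = 0.3347.
σ_h = K_a γ z = 0.3347 × 95.3 × 23.0 = 733.6 psf.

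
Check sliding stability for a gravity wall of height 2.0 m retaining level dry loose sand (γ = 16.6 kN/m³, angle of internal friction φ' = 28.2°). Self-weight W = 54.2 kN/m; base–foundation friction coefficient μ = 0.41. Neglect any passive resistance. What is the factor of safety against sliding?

1.87

K_a = tan²(45° − 28.2°/2) = 0.3582.
P_a = ½K_aγH² = 0.5×0.3582×16.6×2.0² = 11.89 kN/m, acting at H/3 = 0.6667 m above the base.
FS_sliding = μW / P_a = 0.41×54.2 / 11.89 = 1.869.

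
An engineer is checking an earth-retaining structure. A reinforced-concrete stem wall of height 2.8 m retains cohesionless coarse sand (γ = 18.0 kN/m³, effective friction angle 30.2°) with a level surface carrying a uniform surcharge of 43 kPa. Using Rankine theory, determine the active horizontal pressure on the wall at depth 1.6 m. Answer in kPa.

K_a = (1 − sin φ)/(1 + sin φ) = 0.3307.
σ_v = γz + q = 18.0 × 1.6 + 43 = 71.80 kPa.
σ_h = K_a σ_v = 0.3307 × 71.80 = 23.74 kPa.

23.7 kPa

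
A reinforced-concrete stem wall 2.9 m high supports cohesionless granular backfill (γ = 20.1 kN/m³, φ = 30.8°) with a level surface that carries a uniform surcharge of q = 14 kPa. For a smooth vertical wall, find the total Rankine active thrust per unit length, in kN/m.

K_a = tan²(45° − φ/2) = 0.3227.
Soil triangle: ½ K_a γ H² = 0.5×0.3227×20.1×2.9² = 27.28 kN/m.
Surcharge rectangle: K_a q H = 0.3227×14×2.9 = 13.10 kN/m.
Total = 27.28 + 13.10 = 40.38 kN/m.

40.4 kN/m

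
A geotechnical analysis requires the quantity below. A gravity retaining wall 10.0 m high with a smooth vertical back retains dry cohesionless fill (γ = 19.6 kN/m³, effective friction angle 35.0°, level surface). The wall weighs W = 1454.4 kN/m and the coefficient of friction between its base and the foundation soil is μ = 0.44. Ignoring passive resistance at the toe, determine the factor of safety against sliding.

2.41

K_a = tan²(45° − 35.0°/2) = 0.2710.
P_a = ½K_aγH² = 0.5×0.2710×19.6×10.0² = 265.6 kN/m, acting at H/3 = 3.333 m above the base.
FS_sliding = μW / P_a = 0.44×1454.4 / 265.6 = 2.410.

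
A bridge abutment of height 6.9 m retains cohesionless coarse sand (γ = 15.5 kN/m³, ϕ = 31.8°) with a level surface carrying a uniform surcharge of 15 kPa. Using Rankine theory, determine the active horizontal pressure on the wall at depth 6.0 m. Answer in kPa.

33.5 kPa

K_a = (1 − sin φ)/(1 + sin φ) = 0.3098.
σ_v = γz + q = 15.5 × 6.0 + 15 = 108.0 kPa.
σ_h = K_a σ_v = 0.3098 × 108.0 = 33.46 kPa.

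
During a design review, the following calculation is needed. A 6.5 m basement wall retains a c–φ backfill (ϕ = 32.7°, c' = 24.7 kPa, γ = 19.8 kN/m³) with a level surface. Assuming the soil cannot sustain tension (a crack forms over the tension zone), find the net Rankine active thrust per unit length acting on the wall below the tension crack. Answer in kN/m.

11.0 kN/m

K_a = 0.2985; √K_a = 0.5464.
Tension-crack depth z_c = 2c/(γ√K_a) = 2×24.7/(19.8×0.5464) = 4.567 m.
σ_a at base = K_a γ H − 2c√K_a = 0.2985×19.8×6.5 − 2×24.7×0.5464 = 11.43 kPa.
P_a = ½ × 11.43 × (H − z_c) = 0.5×11.43×1.933 = 11.05 kN/m.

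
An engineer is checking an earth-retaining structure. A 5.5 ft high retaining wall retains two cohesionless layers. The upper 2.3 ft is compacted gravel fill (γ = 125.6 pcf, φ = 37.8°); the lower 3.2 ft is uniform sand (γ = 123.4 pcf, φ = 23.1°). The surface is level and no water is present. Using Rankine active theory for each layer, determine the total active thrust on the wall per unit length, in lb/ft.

759 lb/ft

K_a1 = tan²(45°−37.8°/2) = 0.2400; K_a2 = tan²(45°−23.1°/2) = 0.4364.
Layer 1: σ at base = K_a1 γ₁ h₁ = 69.33 psf; P₁ = ½×69.33×2.3 = 79.73.
Layer 2: σ_v at top = γ₁h₁ = 288.9; σ_h top = K_a2×288.9 = 126.1; σ_h base = K_a2×(288.9+123.4×3.2) = 298.4.
P₂ = ½(126.1+298.4)×3.2 = 679.2. Total P_a = 79.73+679.2 = 758.9 lb/ft.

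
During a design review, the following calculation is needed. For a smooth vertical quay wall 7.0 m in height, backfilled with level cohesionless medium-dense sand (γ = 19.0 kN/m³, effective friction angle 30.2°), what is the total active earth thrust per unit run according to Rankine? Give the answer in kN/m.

154 kN/m

K_a = tan²(45° − φ/2) = 0.3307.
P_a = ½ K_a γ H² = 0.5 × 0.3307 × 19.0 × 7.0² = 153.9 kN/m.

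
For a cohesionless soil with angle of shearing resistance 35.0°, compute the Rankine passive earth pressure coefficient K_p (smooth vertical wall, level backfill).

3.69

K_p = (1 + sin φ)/(1 − sin φ) = tan²(45° + 35.0°/2) = 3.690.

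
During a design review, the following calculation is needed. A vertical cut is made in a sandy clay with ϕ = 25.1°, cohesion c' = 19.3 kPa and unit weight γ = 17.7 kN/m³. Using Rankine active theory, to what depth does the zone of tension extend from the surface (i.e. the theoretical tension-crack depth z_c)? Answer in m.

3.43 m

K_a = tan²(45° − 25.1°/2) = 0.4043; √K_a = 0.6358.
The active pressure is zero where K_a γ z = 2c√K_a, so z_c = 2c/(γ√K_a) = 2×19.3/(17.7×0.6358) = 3.430 m.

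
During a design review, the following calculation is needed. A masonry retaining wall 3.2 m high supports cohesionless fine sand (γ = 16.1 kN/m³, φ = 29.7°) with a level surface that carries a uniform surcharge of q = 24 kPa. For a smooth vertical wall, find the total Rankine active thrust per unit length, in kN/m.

K_a = tan²(45° − φ/2) = 0.3374.
Soil triangle: ½ K_a γ H² = 0.5×0.3374×16.1×3.2² = 27.81 kN/m.
Surcharge rectangle: K_a q H = 0.3374×24×3.2 = 25.91 kN/m.
Total = 27.81 + 25.91 = 53.72 kN/m.

53.7 kN/m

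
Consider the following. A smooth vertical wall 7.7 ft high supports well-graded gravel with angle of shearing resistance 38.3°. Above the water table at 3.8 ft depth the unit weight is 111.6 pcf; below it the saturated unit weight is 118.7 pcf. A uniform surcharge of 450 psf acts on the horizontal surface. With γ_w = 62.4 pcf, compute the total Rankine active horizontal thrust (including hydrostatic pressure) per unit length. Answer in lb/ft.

K_a = tan²(45° − φ/2) = 0.2347.
γ' = 118.7 − 62.4 = 56.30 pcf. h₂ = H − d_w = 3.9 ft.
σ'_h: at surface K_a·q = 105.6; at WT K_a(q+γd_w) = 205.2; at base K_a(q+γd_w+γ'h₂) = 256.7 psf.
P₁ = ½(105.6+205.2)×3.8 = 590.5; P₂ = ½(205.2+256.7)×3.9 = 900.7; P_w = ½γ_w h₂² = 474.6.
Total = 590.5+900.7+474.6 = 1966 lb/ft.

1970 lb/ft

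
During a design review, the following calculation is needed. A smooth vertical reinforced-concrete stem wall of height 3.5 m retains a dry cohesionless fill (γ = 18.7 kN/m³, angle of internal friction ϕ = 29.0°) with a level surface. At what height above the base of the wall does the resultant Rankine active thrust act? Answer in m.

K_a = 0.3470.
The pressure distribution is triangular, so the resultant acts at H/3 above the base = 3.5/3 = 1.167 m.

1.17 m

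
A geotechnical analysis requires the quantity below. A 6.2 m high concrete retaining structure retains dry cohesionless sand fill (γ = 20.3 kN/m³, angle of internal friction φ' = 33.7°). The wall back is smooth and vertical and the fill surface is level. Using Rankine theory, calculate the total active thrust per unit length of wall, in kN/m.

K_a = tan²(45° − φ/2) = 0.2863.
P_a = ½ K_a γ H² = 0.5 × 0.2863 × 20.3 × 6.2² = 111.7 kN/m.

112 kN/m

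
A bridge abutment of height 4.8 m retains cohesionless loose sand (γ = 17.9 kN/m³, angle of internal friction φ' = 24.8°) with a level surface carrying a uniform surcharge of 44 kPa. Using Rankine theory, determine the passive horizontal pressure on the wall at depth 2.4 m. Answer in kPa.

213 kPa

K_p = (1 + sin φ)/(1 − sin φ) = 2.445.
σ_v = γz + q = 17.9 × 2.4 + 44 = 86.96 kPa.
σ_h = K_p σ_v = 2.445 × 86.96 = 212.6 kPa.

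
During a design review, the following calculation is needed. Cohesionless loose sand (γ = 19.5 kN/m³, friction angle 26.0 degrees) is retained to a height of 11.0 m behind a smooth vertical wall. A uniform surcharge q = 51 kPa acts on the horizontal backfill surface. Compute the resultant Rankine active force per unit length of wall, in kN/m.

680 kN/m

K_a = tan²(45° − φ/2) = 0.3905.
Soil triangle: ½ K_a γ H² = 0.5×0.3905×19.5×11.0² = 460.6 kN/m.
Surcharge rectangle: K_a q H = 0.3905×51×11.0 = 219.0 kN/m.
Total = 460.6 + 219.0 = 679.7 kN/m.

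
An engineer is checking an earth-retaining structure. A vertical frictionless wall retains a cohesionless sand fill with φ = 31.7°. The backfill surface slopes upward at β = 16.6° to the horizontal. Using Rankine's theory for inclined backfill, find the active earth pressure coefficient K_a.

0.354

K_a = cos β · (cos β − √(cos²β − cos²φ)) / (cos β + √(cos²β − cos²φ)).
cos β = 0.9583, cos φ = 0.8508, √(cos²β − cos²φ) = 0.4410.
K_a = 0.9583 × (0.9583 − 0.4410)/(0.9583 + 0.4410) = 0.3543.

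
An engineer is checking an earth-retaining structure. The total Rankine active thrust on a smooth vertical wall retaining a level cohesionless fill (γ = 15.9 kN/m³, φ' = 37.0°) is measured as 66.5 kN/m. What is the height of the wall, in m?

5.80 m

K_a = 0.2486. P_a = ½ K_a γ H² ⇒ H = √(2P_a/(K_a γ)).
H = √(2×66.5/(0.2486×15.9)) = 5.801 m.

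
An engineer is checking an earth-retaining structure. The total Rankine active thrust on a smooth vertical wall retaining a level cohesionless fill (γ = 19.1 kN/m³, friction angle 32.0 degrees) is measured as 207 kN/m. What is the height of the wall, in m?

K_a = 0.3073. P_a = ½ K_a γ H² ⇒ H = √(2P_a/(K_a γ)).
H = √(2×207/(0.3073×19.1)) = 8.399 m.

8.40 m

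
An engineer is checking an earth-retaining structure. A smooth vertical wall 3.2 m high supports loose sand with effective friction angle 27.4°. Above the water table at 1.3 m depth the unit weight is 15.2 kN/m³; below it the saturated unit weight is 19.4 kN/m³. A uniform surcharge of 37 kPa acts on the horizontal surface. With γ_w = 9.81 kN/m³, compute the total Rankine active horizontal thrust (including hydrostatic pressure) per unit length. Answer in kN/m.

K_a = tan²(45° − φ/2) = 0.3697.
γ' = 19.4 − 9.81 = 9.590 kN/m³. h₂ = H − d_w = 1.9 m.
σ'_h: at surface K_a·q = 13.68; at WT K_a(q+γd_w) = 20.98; at base K_a(q+γd_w+γ'h₂) = 27.72 kPa.
P₁ = ½(13.68+20.98)×1.3 = 22.53; P₂ = ½(20.98+27.72)×1.9 = 46.27; P_w = ½γ_w h₂² = 17.71.
Total = 22.53+46.27+17.71 = 86.50 kN/m.

86.5 kN/m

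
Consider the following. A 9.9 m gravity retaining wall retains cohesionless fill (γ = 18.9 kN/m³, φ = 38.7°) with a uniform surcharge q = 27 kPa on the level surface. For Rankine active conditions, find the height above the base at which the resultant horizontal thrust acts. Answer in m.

3.67 m

K_a = 0.2306.
Triangular part P₁ = ½K_aγH² = 213.6 at H/3 = 3.300 m; rectangular part P₂ = K_a q H = 61.64 at H/2 = 4.950 m.
ȳ = (P₁·3.300 + P₂·4.950)/(P₁+P₂) = 3.670 m.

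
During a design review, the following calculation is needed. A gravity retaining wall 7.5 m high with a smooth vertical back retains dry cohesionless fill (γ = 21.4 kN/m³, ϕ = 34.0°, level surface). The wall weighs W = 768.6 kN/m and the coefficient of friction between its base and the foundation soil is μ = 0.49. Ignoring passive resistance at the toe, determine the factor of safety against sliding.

K_a = tan²(45° − 34.0°/2) = 0.2827.
P_a = ½K_aγH² = 0.5×0.2827×21.4×7.5² = 170.2 kN/m, acting at H/3 = 2.500 m above the base.
FS_sliding = μW / P_a = 0.49×768.6 / 170.2 = 2.213.

2.21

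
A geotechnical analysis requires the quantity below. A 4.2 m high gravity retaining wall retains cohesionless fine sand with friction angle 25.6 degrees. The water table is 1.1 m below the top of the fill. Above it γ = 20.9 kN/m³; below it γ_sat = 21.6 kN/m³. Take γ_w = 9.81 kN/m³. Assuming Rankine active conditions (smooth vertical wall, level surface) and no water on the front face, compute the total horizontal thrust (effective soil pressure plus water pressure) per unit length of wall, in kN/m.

103 kN/m

K_a = tan²(45° − φ/2) = 0.3966.
γ' = 21.6 − 9.81 = 11.79 kN/m³. Depth below WT = 3.1 m.
σ'_h at WT = K_a γ d_w = 9.117 kPa; at base = 9.117 + K_a γ' × 3.1 = 23.61 kPa.
P₁ (0–1.1 m) = ½×9.117×1.1 = 5.014. P₂ (1.1–4.2 m) = ½(9.117+23.61)×3.1 = 50.73.
P_w = ½ γ_w h₂² = 0.5×9.81×3.1² = 47.14. Total = 5.014+50.73+47.14 = 102.9 kN/m.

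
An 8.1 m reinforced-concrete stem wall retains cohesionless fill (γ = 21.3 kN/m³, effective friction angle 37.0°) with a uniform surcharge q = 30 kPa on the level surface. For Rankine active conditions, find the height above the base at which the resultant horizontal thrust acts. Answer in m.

K_a = 0.2486.
Triangular part P₁ = ½K_aγH² = 173.7 at H/3 = 2.700 m; rectangular part P₂ = K_a q H = 60.41 at H/2 = 4.050 m.
ȳ = (P₁·2.700 + P₂·4.050)/(P₁+P₂) = 3.048 m.

3.05 m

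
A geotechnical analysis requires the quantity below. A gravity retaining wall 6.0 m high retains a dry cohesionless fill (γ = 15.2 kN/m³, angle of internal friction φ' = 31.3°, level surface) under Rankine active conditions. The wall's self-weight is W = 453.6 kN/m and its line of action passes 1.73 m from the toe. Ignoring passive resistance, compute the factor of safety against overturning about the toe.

4.54

K_a = tan²(45° − 31.3°/2) = 0.3162.
P_a = ½K_aγH² = 0.5×0.3162×15.2×6.0² = 86.51 kN/m, acting at H/3 = 2.000 m above the base.
Overturning moment M_o = P_a × H/3 = 86.51 × 2.000 = 173.0.
Resisting moment M_r = W × 1.73 = 453.6 × 1.73 = 784.7.
FS_overturning = M_r/M_o = 784.7/173.0 = 4.535.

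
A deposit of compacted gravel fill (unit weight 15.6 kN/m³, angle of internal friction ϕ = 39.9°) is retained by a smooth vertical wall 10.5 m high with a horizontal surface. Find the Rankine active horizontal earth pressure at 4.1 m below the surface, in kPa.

K_a = (1 − sin φ)/(1 + sin φ) = 0.2184.
σ_h = K_a γ z = 0.2184 × 15.6 × 4.1 = 13.97 kPa.

14.0 kPa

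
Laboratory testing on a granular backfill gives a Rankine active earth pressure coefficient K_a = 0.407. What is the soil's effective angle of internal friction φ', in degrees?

K_a = tan²(45° − φ/2) ⇒ 45° − φ/2 = arctan(√0.407) = 32.54°.
φ = 2(45° − 32.54°) = 24.93°.

24.9°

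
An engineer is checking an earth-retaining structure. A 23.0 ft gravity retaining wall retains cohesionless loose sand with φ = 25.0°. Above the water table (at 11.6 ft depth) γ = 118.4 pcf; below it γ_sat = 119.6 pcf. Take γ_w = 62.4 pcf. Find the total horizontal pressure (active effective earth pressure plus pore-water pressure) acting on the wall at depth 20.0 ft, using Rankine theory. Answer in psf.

K_a = (1 − sin φ)/(1 + sin φ) = 0.4059.
γ' = 119.6 − 62.4 = 57.20 pcf.
Effective vertical stress at 20.0 ft: σ'_v = 118.4×11.6 + 57.20×8.40 = 1854 psf.
σ'_h = K_a σ'_v = 0.4059 × 1854 = 752.4 psf; u = γ_w × 8.40 = 524.2 psf.
Total σ_h = 752.4 + 524.2 = 1277 psf.

1280 psf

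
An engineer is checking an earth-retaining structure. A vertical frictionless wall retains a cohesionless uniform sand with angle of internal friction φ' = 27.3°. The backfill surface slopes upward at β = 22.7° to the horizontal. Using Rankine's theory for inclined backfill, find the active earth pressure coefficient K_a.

0.532

K_a = cos β · (cos β − √(cos²β − cos²φ)) / (cos β + √(cos²β − cos²φ)).
cos β = 0.9225, cos φ = 0.8886, √(cos²β − cos²φ) = 0.2479.
K_a = 0.9225 × (0.9225 − 0.2479)/(0.9225 + 0.2479) = 0.5318.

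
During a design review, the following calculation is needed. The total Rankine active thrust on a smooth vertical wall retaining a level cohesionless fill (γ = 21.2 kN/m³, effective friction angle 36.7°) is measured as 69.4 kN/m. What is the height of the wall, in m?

5.10 m

K_a = 0.2519. P_a = ½ K_a γ H² ⇒ H = √(2P_a/(K_a γ)).
H = √(2×69.4/(0.2519×21.2)) = 5.099 m.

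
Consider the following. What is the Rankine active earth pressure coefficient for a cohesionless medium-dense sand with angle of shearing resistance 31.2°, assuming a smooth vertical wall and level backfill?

K_a = tan²(45° − φ/2) = tan²(29.40°) = 0.3175.

0.317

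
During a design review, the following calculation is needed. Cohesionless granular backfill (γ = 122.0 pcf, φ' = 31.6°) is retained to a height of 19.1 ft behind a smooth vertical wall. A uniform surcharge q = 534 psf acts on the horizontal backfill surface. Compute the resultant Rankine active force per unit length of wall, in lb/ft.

K_a = tan²(45° − φ/2) = 0.3123.
Soil triangle: ½ K_a γ H² = 0.5×0.3123×122.0×19.1² = 6951 lb/ft.
Surcharge rectangle: K_a q H = 0.3123×534×19.1 = 3186 lb/ft.
Total = 6951 + 3186 = 10140 lb/ft.

10100 lb/ft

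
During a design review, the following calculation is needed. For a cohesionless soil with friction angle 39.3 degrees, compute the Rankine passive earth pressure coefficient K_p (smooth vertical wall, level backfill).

K_p = (1 + sin φ)/(1 − sin φ) = tan²(45° + 39.3°/2) = 4.455.

4.46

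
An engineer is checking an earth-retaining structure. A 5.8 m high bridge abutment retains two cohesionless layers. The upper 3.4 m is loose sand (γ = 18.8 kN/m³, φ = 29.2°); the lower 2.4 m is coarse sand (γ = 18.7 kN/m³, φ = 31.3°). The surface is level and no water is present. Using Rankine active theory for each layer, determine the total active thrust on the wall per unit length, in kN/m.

103 kN/m

K_a1 = tan²(45°−29.2°/2) = 0.3442; K_a2 = tan²(45°−31.3°/2) = 0.3162.
Layer 1: σ at base = K_a1 γ₁ h₁ = 22.00 kPa; P₁ = ½×22.00×3.4 = 37.40.
Layer 2: σ_v at top = γ₁h₁ = 63.92; σ_h top = K_a2×63.92 = 20.21; σ_h base = K_a2×(63.92+18.7×2.4) = 34.40.
P₂ = ½(20.21+34.40)×2.4 = 65.54. Total P_a = 37.40+65.54 = 102.9 kN/m.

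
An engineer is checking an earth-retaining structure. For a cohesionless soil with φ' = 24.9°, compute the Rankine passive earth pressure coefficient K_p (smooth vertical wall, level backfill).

2.45

K_p = (1 + sin φ)/(1 − sin φ) = tan²(45° + 24.9°/2) = 2.454.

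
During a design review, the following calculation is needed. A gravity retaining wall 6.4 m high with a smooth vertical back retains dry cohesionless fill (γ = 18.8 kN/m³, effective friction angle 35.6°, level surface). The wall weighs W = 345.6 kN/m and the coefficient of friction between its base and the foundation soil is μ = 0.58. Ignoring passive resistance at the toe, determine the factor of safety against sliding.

1.97

K_a = tan²(45° − 35.6°/2) = 0.2641.
P_a = ½K_aγH² = 0.5×0.2641×18.8×6.4² = 101.7 kN/m, acting at H/3 = 2.133 m above the base.
FS_sliding = μW / P_a = 0.58×345.6 / 101.7 = 1.971.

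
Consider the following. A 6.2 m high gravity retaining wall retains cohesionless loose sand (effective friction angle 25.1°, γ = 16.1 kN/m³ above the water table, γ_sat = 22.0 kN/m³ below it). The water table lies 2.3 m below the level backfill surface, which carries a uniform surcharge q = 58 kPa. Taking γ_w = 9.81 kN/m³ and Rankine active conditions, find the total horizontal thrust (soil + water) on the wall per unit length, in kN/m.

333 kN/m

K_a = tan²(45° − φ/2) = 0.4043.
γ' = 22.0 − 9.81 = 12.19 kN/m³. h₂ = H − d_w = 3.9 m.
σ'_h: at surface K_a·q = 23.45; at WT K_a(q+γd_w) = 38.42; at base K_a(q+γd_w+γ'h₂) = 57.64 kPa.
P₁ = ½(23.45+38.42)×2.3 = 71.15; P₂ = ½(38.42+57.64)×3.9 = 187.3; P_w = ½γ_w h₂² = 74.61.
Total = 71.15+187.3+74.61 = 333.1 kN/m.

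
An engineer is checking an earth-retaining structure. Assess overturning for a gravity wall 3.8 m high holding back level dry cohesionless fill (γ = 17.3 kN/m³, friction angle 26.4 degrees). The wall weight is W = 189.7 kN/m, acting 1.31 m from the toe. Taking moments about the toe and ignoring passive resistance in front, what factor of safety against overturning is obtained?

K_a = tan²(45° − 26.4°/2) = 0.3844.
P_a = ½K_aγH² = 0.5×0.3844×17.3×3.8² = 48.02 kN/m, acting at H/3 = 1.267 m above the base.
Overturning moment M_o = P_a × H/3 = 48.02 × 1.267 = 60.82.
Resisting moment M_r = W × 1.31 = 189.7 × 1.31 = 248.5.
FS_overturning = M_r/M_o = 248.5/60.82 = 4.086.

4.09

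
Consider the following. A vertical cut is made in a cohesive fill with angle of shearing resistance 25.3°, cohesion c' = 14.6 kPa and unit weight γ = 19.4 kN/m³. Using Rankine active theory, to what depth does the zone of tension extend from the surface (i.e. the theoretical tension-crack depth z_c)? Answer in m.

2.38 m

K_a = tan²(45° − 25.3°/2) = 0.4012; √K_a = 0.6334.
The active pressure is zero where K_a γ z = 2c√K_a, so z_c = 2c/(γ√K_a) = 2×14.6/(19.4×0.6334) = 2.376 m.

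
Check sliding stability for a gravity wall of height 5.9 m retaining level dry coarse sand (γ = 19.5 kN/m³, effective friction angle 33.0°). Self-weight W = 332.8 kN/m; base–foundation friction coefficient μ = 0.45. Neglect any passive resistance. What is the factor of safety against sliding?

K_a = tan²(45° − 33.0°/2) = 0.2948.
P_a = ½K_aγH² = 0.5×0.2948×19.5×5.9² = 100.1 kN/m, acting at H/3 = 1.967 m above the base.
FS_sliding = μW / P_a = 0.45×332.8 / 100.1 = 1.497.

1.50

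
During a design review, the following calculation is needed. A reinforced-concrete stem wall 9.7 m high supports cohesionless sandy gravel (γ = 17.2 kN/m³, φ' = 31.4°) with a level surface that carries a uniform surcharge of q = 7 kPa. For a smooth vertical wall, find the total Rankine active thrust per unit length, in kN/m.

276 kN/m

K_a = tan²(45° − φ/2) = 0.3149.
Soil triangle: ½ K_a γ H² = 0.5×0.3149×17.2×9.7² = 254.8 kN/m.
Surcharge rectangle: K_a q H = 0.3149×7×9.7 = 21.38 kN/m.
Total = 254.8 + 21.38 = 276.2 kN/m.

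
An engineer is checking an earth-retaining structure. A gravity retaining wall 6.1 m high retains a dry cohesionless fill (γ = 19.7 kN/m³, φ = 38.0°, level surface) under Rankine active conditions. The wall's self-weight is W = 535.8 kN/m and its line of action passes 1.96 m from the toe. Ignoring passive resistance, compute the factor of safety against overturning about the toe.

5.92

K_a = tan²(45° − 38.0°/2) = 0.2379.
P_a = ½K_aγH² = 0.5×0.2379×19.7×6.1² = 87.19 kN/m, acting at H/3 = 2.033 m above the base.
Overturning moment M_o = P_a × H/3 = 87.19 × 2.033 = 177.3.
Resisting moment M_r = W × 1.96 = 535.8 × 1.96 = 1050.
FS_overturning = M_r/M_o = 1050/177.3 = 5.924.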